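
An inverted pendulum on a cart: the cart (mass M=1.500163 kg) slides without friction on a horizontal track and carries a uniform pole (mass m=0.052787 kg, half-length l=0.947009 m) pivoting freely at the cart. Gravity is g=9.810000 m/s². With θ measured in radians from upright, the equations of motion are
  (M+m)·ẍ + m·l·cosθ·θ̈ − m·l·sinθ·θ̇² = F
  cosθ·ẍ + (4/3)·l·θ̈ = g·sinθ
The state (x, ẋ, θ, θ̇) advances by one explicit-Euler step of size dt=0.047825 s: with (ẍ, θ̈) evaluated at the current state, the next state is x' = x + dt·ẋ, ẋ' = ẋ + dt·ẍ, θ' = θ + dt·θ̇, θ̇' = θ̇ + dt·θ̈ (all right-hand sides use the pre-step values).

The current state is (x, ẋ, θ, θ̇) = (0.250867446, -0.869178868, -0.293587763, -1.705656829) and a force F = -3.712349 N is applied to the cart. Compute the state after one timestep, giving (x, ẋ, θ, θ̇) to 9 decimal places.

(0.209298967, -0.984174283, -0.375160801, -1.726006743)

sinθ=-0.289388329, cosθ=0.957211782
temp = (F + m·l·θ̇²·sinθ)/(M+m) = (-3.712349 + -0.042086752)/1.552950 = -2.417615347
θ̈ = (g·sinθ − cosθ·temp)/(l·(4/3 − m·cos²θ/(M+m))) = -0.425507878
ẍ = temp − m·l·θ̈·cosθ/(M+m) = -2.404504243
Euler: x'=0.250867446+0.047825·-0.869178868=0.209298967, ẋ'=-0.869178868+0.047825·-2.404504243=-0.984174283
       θ'=-0.293587763+0.047825·-1.705656829=-0.375160801, θ̇'=-1.705656829+0.047825·-0.425507878=-1.726006743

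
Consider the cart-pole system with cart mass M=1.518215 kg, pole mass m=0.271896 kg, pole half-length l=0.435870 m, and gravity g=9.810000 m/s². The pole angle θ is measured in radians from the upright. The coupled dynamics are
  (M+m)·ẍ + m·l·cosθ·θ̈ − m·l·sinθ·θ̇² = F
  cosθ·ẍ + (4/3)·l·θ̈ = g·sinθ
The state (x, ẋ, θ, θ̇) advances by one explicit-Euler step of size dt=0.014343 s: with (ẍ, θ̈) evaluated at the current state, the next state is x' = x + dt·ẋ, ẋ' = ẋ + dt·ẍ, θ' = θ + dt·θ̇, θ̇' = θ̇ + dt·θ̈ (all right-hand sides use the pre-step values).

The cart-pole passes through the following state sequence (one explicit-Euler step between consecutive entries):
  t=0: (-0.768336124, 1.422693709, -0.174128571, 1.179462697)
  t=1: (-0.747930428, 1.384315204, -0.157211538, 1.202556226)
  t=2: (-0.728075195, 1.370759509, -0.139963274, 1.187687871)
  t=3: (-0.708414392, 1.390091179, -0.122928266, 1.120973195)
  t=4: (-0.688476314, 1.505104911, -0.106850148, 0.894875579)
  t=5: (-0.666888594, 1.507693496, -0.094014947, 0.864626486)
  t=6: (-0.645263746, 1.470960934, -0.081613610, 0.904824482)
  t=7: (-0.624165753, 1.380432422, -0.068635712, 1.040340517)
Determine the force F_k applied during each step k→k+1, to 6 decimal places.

step 0→1:
  ẍ = (ẋ'−ẋ)/dt = (1.384315204−1.422693709)/0.014343 = -2.675766
  θ̈ = (θ̇'−θ̇)/dt = (1.202556226−1.179462697)/0.014343 = 1.610091
  sinθ=-0.173250, cosθ=0.984878
  F = (M+m)·ẍ + m·l·cosθ·θ̈ − m·l·sinθ·θ̇² = -4.789917 + 0.187928 − -0.028563 = -4.573426
step 1→2:
  ẍ = (ẋ'−ẋ)/dt = (1.370759509−1.384315204)/0.014343 = -0.945109
  θ̈ = (θ̇'−θ̇)/dt = (1.187687871−1.202556226)/0.014343 = -1.036628
  sinθ=-0.156565, cosθ=0.987668
  F = (M+m)·ẍ + m·l·cosθ·θ̈ − m·l·sinθ·θ̇² = -1.691850 + -0.121337 − -0.026833 = -1.786354
step 2→3:
  ẍ = (ẋ'−ẋ)/dt = (1.390091179−1.370759509)/0.014343 = 1.347812
  θ̈ = (θ̇'−θ̇)/dt = (1.120973195−1.187687871)/0.014343 = -4.651375
  sinθ=-0.139507, cosθ=0.990221
  F = (M+m)·ẍ + m·l·cosθ·θ̈ − m·l·sinθ·θ̇² = 2.412733 + -0.545850 − -0.023322 = 1.890205
step 3→4:
  ẍ = (ẋ'−ẋ)/dt = (1.505104911−1.390091179)/0.014343 = 8.018806
  θ̈ = (θ̇'−θ̇)/dt = (0.894875579−1.120973195)/0.014343 = -15.763621
  sinθ=-0.122619, cosθ=0.992454
  F = (M+m)·ẍ + m·l·cosθ·θ̈ − m·l·sinθ·θ̇² = 14.354553 + -1.854070 − -0.018260 = 12.518743
step 4→5:
  ẍ = (ẋ'−ẋ)/dt = (1.507693496−1.505104911)/0.014343 = 0.180477
  θ̈ = (θ̇'−θ̇)/dt = (0.864626486−0.894875579)/0.014343 = -2.108979
  sinθ=-0.106647, cosθ=0.994297
  F = (M+m)·ẍ + m·l·cosθ·θ̈ − m·l·sinθ·θ̇² = 0.323074 + -0.248513 − -0.010121 = 0.084683
step 5→6:
  ẍ = (ẋ'−ẋ)/dt = (1.470960934−1.507693496)/0.014343 = -2.561010
  θ̈ = (θ̇'−θ̇)/dt = (0.904824482−0.864626486)/0.014343 = 2.802621
  sinθ=-0.093877, cosθ=0.995584
  F = (M+m)·ẍ + m·l·cosθ·θ̈ − m·l·sinθ·θ̇² = -4.584492 + 0.330676 − -0.008317 = -4.245499
step 6→7:
  ẍ = (ẋ'−ẋ)/dt = (1.380432422−1.470960934)/0.014343 = -6.311686
  θ̈ = (θ̇'−θ̇)/dt = (1.040340517−0.904824482)/0.014343 = 9.448235
  sinθ=-0.081523, cosθ=0.996671
  F = (M+m)·ẍ + m·l·cosθ·θ̈ − m·l·sinθ·θ̇² = -11.298619 + 1.115996 − -0.007910 = -10.174713

F_0 = -4.573426 N
F_1 = -1.786354 N
F_2 = 1.890205 N
F_3 = 12.518743 N
F_4 = 0.084683 N
F_5 = -4.245499 N
F_6 = -10.174713 N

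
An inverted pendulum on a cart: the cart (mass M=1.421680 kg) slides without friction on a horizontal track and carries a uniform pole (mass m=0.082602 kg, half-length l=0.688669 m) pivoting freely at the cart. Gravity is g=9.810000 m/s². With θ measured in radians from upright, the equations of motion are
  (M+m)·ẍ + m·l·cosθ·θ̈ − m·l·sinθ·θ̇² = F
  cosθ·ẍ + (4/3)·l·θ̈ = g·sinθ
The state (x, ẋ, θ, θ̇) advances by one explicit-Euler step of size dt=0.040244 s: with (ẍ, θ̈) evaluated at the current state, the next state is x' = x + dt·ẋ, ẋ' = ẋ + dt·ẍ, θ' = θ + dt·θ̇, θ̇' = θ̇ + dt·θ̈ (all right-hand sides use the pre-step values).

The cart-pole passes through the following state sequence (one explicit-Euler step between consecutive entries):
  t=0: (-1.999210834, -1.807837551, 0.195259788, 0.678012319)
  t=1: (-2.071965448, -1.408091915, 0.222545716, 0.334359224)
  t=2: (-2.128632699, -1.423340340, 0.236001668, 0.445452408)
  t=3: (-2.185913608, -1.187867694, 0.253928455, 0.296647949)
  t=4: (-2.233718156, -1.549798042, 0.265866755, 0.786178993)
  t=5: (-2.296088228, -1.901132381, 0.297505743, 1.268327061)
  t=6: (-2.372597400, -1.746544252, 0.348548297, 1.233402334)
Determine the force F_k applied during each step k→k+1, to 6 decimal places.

step 0→1:
  ẍ = (ẋ'−ẋ)/dt = (-1.408091915−-1.807837551)/0.040244 = 9.933049
  θ̈ = (θ̇'−θ̇)/dt = (0.334359224−0.678012319)/0.040244 = -8.539238
  sinθ=0.194021, cosθ=0.980997
  F = (M+m)·ẍ + m·l·cosθ·θ̈ − m·l·sinθ·θ̇² = 14.942107 + -0.476528 − 0.005074 = 14.460506
step 1→2:
  ẍ = (ẋ'−ẋ)/dt = (-1.423340340−-1.408091915)/0.040244 = -0.378899
  θ̈ = (θ̇'−θ̇)/dt = (0.445452408−0.334359224)/0.040244 = 2.760491
  sinθ=0.220713, cosθ=0.975339
  F = (M+m)·ẍ + m·l·cosθ·θ̈ − m·l·sinθ·θ̇² = -0.569971 + 0.153159 − 0.001404 = -0.418216
step 2→3:
  ẍ = (ẋ'−ẋ)/dt = (-1.187867694−-1.423340340)/0.040244 = 5.851124
  θ̈ = (θ̇'−θ̇)/dt = (0.296647949−0.445452408)/0.040244 = -3.697556
  sinθ=0.233817, cosθ=0.972281
  F = (M+m)·ẍ + m·l·cosθ·θ̈ − m·l·sinθ·θ̇² = 8.801741 + -0.204507 − 0.002639 = 8.594595
step 3→4:
  ẍ = (ẋ'−ẋ)/dt = (-1.549798042−-1.187867694)/0.040244 = -8.993399
  θ̈ = (θ̇'−θ̇)/dt = (0.786178993−0.296647949)/0.040244 = 12.164075
  sinθ=0.251208, cosθ=0.967933
  F = (M+m)·ẍ + m·l·cosθ·θ̈ − m·l·sinθ·θ̇² = -13.528608 + 0.669770 − 0.001258 = -12.860096
step 4→5:
  ẍ = (ẋ'−ẋ)/dt = (-1.901132381−-1.549798042)/0.040244 = -8.730105
  θ̈ = (θ̇'−θ̇)/dt = (1.268327061−0.786178993)/0.040244 = 11.980620
  sinθ=0.262746, cosθ=0.964865
  F = (M+m)·ẍ + m·l·cosθ·θ̈ − m·l·sinθ·θ̇² = -13.132540 + 0.657578 − 0.009238 = -12.484200
step 5→6:
  ẍ = (ẋ'−ẋ)/dt = (-1.746544252−-1.901132381)/0.040244 = 3.841271
  θ̈ = (θ̇'−θ̇)/dt = (1.233402334−1.268327061)/0.040244 = -0.867824
  sinθ=0.293136, cosθ=0.956071
  F = (M+m)·ẍ + m·l·cosθ·θ̈ − m·l·sinθ·θ̇² = 5.778356 + -0.047198 − 0.026825 = 5.704333

F_0 = 14.460506 N
F_1 = -0.418216 N
F_2 = 8.594595 N
F_3 = -12.860096 N
F_4 = -12.484200 N
F_5 = 5.704333 N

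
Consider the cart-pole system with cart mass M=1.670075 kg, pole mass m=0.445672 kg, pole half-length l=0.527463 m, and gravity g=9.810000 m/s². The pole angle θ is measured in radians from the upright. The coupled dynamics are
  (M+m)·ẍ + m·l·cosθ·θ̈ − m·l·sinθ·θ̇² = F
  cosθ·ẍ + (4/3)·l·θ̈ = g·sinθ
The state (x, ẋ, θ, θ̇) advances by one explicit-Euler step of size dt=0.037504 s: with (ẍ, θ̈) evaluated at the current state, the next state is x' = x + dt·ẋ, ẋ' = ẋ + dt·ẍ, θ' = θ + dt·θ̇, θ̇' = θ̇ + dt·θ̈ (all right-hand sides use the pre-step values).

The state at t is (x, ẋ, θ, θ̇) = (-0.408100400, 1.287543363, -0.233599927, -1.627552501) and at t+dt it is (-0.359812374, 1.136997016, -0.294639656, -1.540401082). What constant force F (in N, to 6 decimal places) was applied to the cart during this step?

ẍ = (ẋ'−ẋ)/dt = (1.136997016−1.287543363)/0.037504 = -4.014141
θ̈ = (θ̇'−θ̇)/dt = (-1.540401082−-1.627552501)/0.037504 = 2.323790
sinθ=-0.231481, cosθ=0.972839
F = (M+m)·ẍ + m·l·cosθ·θ̈ − m·l·sinθ·θ̇² = -8.492907 + 0.531429 − -0.144143 = -7.817335

F = -7.817335 N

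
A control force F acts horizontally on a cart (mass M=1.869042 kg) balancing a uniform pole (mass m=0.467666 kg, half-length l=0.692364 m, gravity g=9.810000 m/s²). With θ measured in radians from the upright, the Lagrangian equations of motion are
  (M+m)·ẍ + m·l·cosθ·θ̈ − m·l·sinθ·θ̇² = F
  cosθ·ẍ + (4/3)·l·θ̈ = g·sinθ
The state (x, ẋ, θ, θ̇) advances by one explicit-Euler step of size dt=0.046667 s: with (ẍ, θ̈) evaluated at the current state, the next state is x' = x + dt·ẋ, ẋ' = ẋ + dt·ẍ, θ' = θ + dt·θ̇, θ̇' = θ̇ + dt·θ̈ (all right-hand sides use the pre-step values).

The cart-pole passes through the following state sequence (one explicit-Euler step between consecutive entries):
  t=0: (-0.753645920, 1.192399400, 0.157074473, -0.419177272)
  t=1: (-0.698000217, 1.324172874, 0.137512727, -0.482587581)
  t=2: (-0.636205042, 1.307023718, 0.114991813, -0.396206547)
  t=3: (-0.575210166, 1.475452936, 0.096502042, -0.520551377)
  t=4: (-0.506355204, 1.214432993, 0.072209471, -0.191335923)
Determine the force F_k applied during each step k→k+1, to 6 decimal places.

F_0 = 6.154705 N
F_1 = -0.275339 N
F_2 = 7.570690 N
F_3 = -10.804627 N

step 0→1:
  ẍ = (ẋ'−ẋ)/dt = (1.324172874−1.192399400)/0.046667 = 2.823697
  θ̈ = (θ̇'−θ̇)/dt = (-0.482587581−-0.419177272)/0.046667 = -1.358783
  sinθ=0.156429, cosθ=0.987689
  F = (M+m)·ẍ + m·l·cosθ·θ̈ − m·l·sinθ·θ̇² = 6.598156 + -0.434551 − 0.008900 = 6.154705
step 1→2:
  ẍ = (ẋ'−ẋ)/dt = (1.307023718−1.324172874)/0.046667 = -0.367479
  θ̈ = (θ̇'−θ̇)/dt = (-0.396206547−-0.482587581)/0.046667 = 1.851009
  sinθ=0.137080, cosθ=0.990560
  F = (M+m)·ẍ + m·l·cosθ·θ̈ − m·l·sinθ·θ̇² = -0.858692 + 0.593690 − 0.010337 = -0.275339
step 2→3:
  ẍ = (ẋ'−ẋ)/dt = (1.475452936−1.307023718)/0.046667 = 3.609172
  θ̈ = (θ̇'−θ̇)/dt = (-0.520551377−-0.396206547)/0.046667 = -2.664513
  sinθ=0.114739, cosθ=0.993396
  F = (M+m)·ẍ + m·l·cosθ·θ̈ − m·l·sinθ·θ̇² = 8.433580 + -0.857058 − 0.005832 = 7.570690
step 3→4:
  ẍ = (ẋ'−ẋ)/dt = (1.214432993−1.475452936)/0.046667 = -5.593245
  θ̈ = (θ̇'−θ̇)/dt = (-0.191335923−-0.520551377)/0.046667 = 7.054566
  sinθ=0.096352, cosθ=0.995347
  F = (M+m)·ẍ + m·l·cosθ·θ̈ − m·l·sinθ·θ̇² = -13.069779 + 2.273606 − 0.008454 = -10.804627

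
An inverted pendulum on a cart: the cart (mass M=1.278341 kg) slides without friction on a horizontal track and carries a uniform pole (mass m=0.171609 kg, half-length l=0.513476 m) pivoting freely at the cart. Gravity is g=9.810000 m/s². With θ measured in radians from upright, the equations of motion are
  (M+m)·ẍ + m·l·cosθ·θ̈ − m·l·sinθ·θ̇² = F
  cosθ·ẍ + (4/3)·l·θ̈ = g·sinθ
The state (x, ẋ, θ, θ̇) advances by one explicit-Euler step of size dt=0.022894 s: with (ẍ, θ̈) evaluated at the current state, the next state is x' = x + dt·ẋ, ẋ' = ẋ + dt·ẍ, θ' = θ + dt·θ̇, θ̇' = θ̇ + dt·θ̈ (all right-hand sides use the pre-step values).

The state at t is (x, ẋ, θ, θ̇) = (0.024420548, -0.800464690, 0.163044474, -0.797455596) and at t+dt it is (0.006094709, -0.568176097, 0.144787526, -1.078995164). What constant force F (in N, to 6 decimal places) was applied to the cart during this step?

ẍ = (ẋ'−ẋ)/dt = (-0.568176097−-0.800464690)/0.022894 = 10.146265
θ̈ = (θ̇'−θ̇)/dt = (-1.078995164−-0.797455596)/0.022894 = -12.297526
sinθ=0.162323, cosθ=0.986738
F = (M+m)·ẍ + m·l·cosθ·θ̈ − m·l·sinθ·θ̇² = 14.711577 + -1.069251 − 0.009096 = 13.633230

F = 13.633230 N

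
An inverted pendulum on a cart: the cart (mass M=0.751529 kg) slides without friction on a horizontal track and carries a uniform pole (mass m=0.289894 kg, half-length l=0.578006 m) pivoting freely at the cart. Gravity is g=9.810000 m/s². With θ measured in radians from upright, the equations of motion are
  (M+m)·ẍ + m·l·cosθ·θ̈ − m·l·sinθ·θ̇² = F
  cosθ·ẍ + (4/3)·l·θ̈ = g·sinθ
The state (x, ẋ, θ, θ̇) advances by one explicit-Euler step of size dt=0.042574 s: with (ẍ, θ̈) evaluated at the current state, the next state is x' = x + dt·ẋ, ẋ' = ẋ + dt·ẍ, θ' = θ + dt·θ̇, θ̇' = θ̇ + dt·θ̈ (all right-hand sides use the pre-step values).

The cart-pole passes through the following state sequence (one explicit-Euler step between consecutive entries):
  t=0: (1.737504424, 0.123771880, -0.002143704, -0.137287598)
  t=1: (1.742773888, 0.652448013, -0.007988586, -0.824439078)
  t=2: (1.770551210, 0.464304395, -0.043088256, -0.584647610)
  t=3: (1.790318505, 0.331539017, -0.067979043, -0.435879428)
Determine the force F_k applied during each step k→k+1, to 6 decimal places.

step 0→1:
  ẍ = (ẋ'−ẋ)/dt = (0.652448013−0.123771880)/0.042574 = 12.417817
  θ̈ = (θ̇'−θ̇)/dt = (-0.824439078−-0.137287598)/0.042574 = -16.140167
  sinθ=-0.002144, cosθ=0.999998
  F = (M+m)·ẍ + m·l·cosθ·θ̈ − m·l·sinθ·θ̇² = 12.932200 + -2.704448 − -0.000007 = 10.227759
step 1→2:
  ẍ = (ẋ'−ẋ)/dt = (0.464304395−0.652448013)/0.042574 = -4.419214
  θ̈ = (θ̇'−θ̇)/dt = (-0.584647610−-0.824439078)/0.042574 = 5.632345
  sinθ=-0.007989, cosθ=0.999968
  F = (M+m)·ẍ + m·l·cosθ·θ̈ − m·l·sinθ·θ̇² = -4.602271 + 0.943728 − -0.000910 = -3.657633
step 2→3:
  ẍ = (ẋ'−ẋ)/dt = (0.331539017−0.464304395)/0.042574 = -3.118461
  θ̈ = (θ̇'−θ̇)/dt = (-0.435879428−-0.584647610)/0.042574 = 3.494344
  sinθ=-0.043075, cosθ=0.999072
  F = (M+m)·ẍ + m·l·cosθ·θ̈ − m·l·sinθ·θ̇² = -3.247637 + 0.584970 − -0.002467 = -2.660200

F_0 = 10.227759 N
F_1 = -3.657633 N
F_2 = -2.660200 N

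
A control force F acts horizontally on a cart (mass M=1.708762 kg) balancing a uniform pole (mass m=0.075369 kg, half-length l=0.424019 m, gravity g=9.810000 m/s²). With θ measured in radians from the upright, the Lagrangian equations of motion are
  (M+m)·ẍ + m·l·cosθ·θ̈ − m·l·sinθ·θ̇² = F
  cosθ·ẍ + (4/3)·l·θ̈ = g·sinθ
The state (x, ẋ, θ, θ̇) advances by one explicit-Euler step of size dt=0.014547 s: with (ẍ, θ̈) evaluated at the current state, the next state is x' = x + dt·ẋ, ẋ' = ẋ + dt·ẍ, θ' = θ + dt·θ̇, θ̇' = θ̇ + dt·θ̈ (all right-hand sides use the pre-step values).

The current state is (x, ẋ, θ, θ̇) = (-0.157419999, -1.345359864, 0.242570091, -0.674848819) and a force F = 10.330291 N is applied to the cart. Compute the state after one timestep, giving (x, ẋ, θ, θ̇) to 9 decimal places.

(-0.176990949, -1.259596581, 0.232753065, -0.761474738)

sinθ=0.240198266, cosθ=0.970723850
temp = (F + m·l·θ̇²·sinθ)/(M+m) = (10.330291 + 0.003495915)/1.784131 = 5.792056141
θ̈ = (g·sinθ − cosθ·temp)/(l·(4/3 − m·cos²θ/(M+m))) = -5.954899204
ẍ = temp − m·l·θ̈·cosθ/(M+m) = 5.895599309
Euler: x'=-0.157419999+0.014547·-1.345359864=-0.176990949, ẋ'=-1.345359864+0.014547·5.895599309=-1.259596581
       θ'=0.242570091+0.014547·-0.674848819=0.232753065, θ̇'=-0.674848819+0.014547·-5.954899204=-0.761474738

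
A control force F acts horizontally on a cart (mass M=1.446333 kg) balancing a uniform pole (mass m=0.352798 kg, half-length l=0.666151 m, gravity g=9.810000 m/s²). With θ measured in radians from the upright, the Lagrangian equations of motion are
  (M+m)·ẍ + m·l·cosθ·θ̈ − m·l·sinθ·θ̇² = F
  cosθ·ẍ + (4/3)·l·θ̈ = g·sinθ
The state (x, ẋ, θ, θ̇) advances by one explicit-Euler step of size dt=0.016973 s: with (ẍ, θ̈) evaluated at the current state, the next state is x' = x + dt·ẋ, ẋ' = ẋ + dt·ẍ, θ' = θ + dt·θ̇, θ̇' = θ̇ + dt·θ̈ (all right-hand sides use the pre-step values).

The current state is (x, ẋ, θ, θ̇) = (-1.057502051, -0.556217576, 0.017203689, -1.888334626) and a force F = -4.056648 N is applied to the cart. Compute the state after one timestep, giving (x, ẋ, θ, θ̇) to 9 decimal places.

(-1.066942732, -0.601418998, -0.014847015, -1.834226292)

sinθ=0.017202840, cosθ=0.999852020
temp = (F + m·l·θ̇²·sinθ)/(M+m) = (-4.056648 + 0.014416402)/1.799131 = -2.246768911
θ̈ = (g·sinθ − cosθ·temp)/(l·(4/3 − m·cos²θ/(M+m))) = 3.187906307
ẍ = temp − m·l·θ̈·cosθ/(M+m) = -2.663136859
Euler: x'=-1.057502051+0.016973·-0.556217576=-1.066942732, ẋ'=-0.556217576+0.016973·-2.663136859=-0.601418998
       θ'=0.017203689+0.016973·-1.888334626=-0.014847015, θ̇'=-1.888334626+0.016973·3.187906307=-1.834226292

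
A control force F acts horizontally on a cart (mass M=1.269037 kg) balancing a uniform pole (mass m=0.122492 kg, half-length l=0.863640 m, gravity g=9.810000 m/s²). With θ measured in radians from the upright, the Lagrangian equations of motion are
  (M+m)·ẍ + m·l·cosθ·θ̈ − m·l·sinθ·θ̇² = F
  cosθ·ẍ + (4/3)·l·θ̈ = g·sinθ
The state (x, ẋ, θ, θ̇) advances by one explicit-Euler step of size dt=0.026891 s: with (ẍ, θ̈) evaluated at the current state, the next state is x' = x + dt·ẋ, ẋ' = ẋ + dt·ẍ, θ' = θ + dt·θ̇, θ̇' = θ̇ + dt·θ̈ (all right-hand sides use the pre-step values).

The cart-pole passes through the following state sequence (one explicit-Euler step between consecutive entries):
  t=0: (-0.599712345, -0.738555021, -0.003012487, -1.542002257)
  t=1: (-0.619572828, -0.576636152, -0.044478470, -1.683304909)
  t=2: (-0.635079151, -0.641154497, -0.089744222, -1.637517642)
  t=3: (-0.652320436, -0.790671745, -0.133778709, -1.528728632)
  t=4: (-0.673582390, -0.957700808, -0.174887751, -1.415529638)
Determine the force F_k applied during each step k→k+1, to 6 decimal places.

step 0→1:
  ẍ = (ẋ'−ẋ)/dt = (-0.576636152−-0.738555021)/0.026891 = 6.021303
  θ̈ = (θ̇'−θ̇)/dt = (-1.683304909−-1.542002257)/0.026891 = -5.254645
  sinθ=-0.003012, cosθ=0.999995
  F = (M+m)·ẍ + m·l·cosθ·θ̈ − m·l·sinθ·θ̇² = 8.378818 + -0.555881 − -0.000758 = 7.823695
step 1→2:
  ẍ = (ẋ'−ẋ)/dt = (-0.641154497−-0.576636152)/0.026891 = -2.399254
  θ̈ = (θ̇'−θ̇)/dt = (-1.637517642−-1.683304909)/0.026891 = 1.702699
  sinθ=-0.044464, cosθ=0.999011
  F = (M+m)·ẍ + m·l·cosθ·θ̈ − m·l·sinθ·θ̇² = -3.338632 + 0.179949 − -0.013328 = -3.145355
step 2→3:
  ẍ = (ẋ'−ẋ)/dt = (-0.790671745−-0.641154497)/0.026891 = -5.560122
  θ̈ = (θ̇'−θ̇)/dt = (-1.528728632−-1.637517642)/0.026891 = 4.045555
  sinθ=-0.089624, cosθ=0.995976
  F = (M+m)·ẍ + m·l·cosθ·θ̈ − m·l·sinθ·θ̇² = -7.737071 + 0.426253 − -0.025424 = -7.285395
step 3→4:
  ẍ = (ẋ'−ẋ)/dt = (-0.957700808−-0.790671745)/0.026891 = -6.211337
  θ̈ = (θ̇'−θ̇)/dt = (-1.415529638−-1.528728632)/0.026891 = 4.209549
  sinθ=-0.133380, cosθ=0.991065
  F = (M+m)·ẍ + m·l·cosθ·θ̈ − m·l·sinθ·θ̇² = -8.643256 + 0.441345 − -0.032976 = -8.168935

F_0 = 7.823695 N
F_1 = -3.145355 N
F_2 = -7.285395 N
F_3 = -8.168935 N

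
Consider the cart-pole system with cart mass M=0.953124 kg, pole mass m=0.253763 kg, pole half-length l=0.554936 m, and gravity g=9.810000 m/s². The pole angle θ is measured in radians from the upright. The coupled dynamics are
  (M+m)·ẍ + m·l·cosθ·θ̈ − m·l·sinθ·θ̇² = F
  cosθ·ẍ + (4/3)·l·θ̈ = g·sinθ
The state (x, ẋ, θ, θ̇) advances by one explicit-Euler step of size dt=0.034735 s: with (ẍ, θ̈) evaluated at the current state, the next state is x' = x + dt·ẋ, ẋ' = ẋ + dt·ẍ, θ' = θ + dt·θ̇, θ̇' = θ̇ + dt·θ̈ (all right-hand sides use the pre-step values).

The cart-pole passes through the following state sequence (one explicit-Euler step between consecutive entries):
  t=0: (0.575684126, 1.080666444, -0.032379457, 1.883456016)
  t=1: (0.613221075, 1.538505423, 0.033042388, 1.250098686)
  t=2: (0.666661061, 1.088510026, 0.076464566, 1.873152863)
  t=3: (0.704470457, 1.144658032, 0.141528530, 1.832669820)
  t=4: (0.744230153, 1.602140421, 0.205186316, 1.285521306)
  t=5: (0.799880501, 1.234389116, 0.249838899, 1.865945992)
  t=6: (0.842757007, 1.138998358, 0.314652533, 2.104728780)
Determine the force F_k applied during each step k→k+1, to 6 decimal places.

F_0 = 13.357640 N
F_1 = -13.118012 N
F_2 = 1.749503 N
F_3 = 13.632701 N
F_4 = -10.521352 N
F_5 = -2.497619 N

step 0→1:
  ẍ = (ẋ'−ẋ)/dt = (1.538505423−1.080666444)/0.034735 = 13.180912
  θ̈ = (θ̇'−θ̇)/dt = (1.250098686−1.883456016)/0.034735 = -18.233981
  sinθ=-0.032374, cosθ=0.999476
  F = (M+m)·ẍ + m·l·cosθ·θ̈ − m·l·sinθ·θ̇² = 15.907871 + -2.566404 − -0.016172 = 13.357640
step 1→2:
  ẍ = (ẋ'−ẋ)/dt = (1.088510026−1.538505423)/0.034735 = -12.955100
  θ̈ = (θ̇'−θ̇)/dt = (1.873152863−1.250098686)/0.034735 = 17.937359
  sinθ=0.033036, cosθ=0.999454
  F = (M+m)·ẍ + m·l·cosθ·θ̈ − m·l·sinθ·θ̇² = -15.635342 + 2.524600 − 0.007270 = -13.118012
step 2→3:
  ẍ = (ẋ'−ẋ)/dt = (1.144658032−1.088510026)/0.034735 = 1.616468
  θ̈ = (θ̇'−θ̇)/dt = (1.832669820−1.873152863)/0.034735 = -1.165483
  sinθ=0.076390, cosθ=0.997078
  F = (M+m)·ẍ + m·l·cosθ·θ̈ − m·l·sinθ·θ̇² = 1.950894 + -0.163646 − 0.037745 = 1.749503
step 3→4:
  ẍ = (ẋ'−ẋ)/dt = (1.602140421−1.144658032)/0.034735 = 13.170646
  θ̈ = (θ̇'−θ̇)/dt = (1.285521306−1.832669820)/0.034735 = -15.752080
  sinθ=0.141057, cosθ=0.990002
  F = (M+m)·ẍ + m·l·cosθ·θ̈ − m·l·sinθ·θ̇² = 15.895481 + -2.196064 − 0.066716 = 13.632701
step 4→5:
  ẍ = (ẋ'−ẋ)/dt = (1.234389116−1.602140421)/0.034735 = -10.587341
  θ̈ = (θ̇'−θ̇)/dt = (1.865945992−1.285521306)/0.034735 = 16.710082
  sinθ=0.203750, cosθ=0.979023
  F = (M+m)·ẍ + m·l·cosθ·θ̈ − m·l·sinθ·θ̇² = -12.777725 + 2.303789 − 0.047416 = -10.521352
step 5→6:
  ẍ = (ẋ'−ẋ)/dt = (1.138998358−1.234389116)/0.034735 = -2.746243
  θ̈ = (θ̇'−θ̇)/dt = (2.104728780−1.865945992)/0.034735 = 6.874415
  sinθ=0.247248, cosθ=0.968952
  F = (M+m)·ẍ + m·l·cosθ·θ̈ − m·l·sinθ·θ̇² = -3.314405 + 0.938014 − 0.121228 = -2.497619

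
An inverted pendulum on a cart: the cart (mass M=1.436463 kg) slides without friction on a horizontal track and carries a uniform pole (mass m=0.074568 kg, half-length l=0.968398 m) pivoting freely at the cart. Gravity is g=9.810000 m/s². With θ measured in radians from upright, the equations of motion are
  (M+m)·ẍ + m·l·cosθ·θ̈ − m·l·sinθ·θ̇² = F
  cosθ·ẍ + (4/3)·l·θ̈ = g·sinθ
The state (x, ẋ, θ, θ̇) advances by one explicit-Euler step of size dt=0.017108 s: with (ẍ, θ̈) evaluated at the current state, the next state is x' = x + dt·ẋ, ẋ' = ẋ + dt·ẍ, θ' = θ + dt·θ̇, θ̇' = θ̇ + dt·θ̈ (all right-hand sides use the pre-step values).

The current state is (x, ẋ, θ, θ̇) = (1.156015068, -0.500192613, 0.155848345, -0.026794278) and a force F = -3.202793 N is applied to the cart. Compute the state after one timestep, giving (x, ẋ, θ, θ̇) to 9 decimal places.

sinθ=0.155218218, cosθ=0.987880208
temp = (F + m·l·θ̇²·sinθ)/(M+m) = (-3.202793 + 0.000008047)/1.511031 = -2.119602413
θ̈ = (g·sinθ − cosθ·temp)/(l·(4/3 − m·cos²θ/(M+m))) = 2.905931772
ẍ = temp − m·l·θ̈·cosθ/(M+m) = -2.256792490
Euler: x'=1.156015068+0.017108·-0.500192613=1.147457773, ẋ'=-0.500192613+0.017108·-2.256792490=-0.538801819
       θ'=0.155848345+0.017108·-0.026794278=0.155389948, θ̇'=-0.026794278+0.017108·2.905931772=0.022920403

(1.147457773, -0.538801819, 0.155389948, 0.022920403)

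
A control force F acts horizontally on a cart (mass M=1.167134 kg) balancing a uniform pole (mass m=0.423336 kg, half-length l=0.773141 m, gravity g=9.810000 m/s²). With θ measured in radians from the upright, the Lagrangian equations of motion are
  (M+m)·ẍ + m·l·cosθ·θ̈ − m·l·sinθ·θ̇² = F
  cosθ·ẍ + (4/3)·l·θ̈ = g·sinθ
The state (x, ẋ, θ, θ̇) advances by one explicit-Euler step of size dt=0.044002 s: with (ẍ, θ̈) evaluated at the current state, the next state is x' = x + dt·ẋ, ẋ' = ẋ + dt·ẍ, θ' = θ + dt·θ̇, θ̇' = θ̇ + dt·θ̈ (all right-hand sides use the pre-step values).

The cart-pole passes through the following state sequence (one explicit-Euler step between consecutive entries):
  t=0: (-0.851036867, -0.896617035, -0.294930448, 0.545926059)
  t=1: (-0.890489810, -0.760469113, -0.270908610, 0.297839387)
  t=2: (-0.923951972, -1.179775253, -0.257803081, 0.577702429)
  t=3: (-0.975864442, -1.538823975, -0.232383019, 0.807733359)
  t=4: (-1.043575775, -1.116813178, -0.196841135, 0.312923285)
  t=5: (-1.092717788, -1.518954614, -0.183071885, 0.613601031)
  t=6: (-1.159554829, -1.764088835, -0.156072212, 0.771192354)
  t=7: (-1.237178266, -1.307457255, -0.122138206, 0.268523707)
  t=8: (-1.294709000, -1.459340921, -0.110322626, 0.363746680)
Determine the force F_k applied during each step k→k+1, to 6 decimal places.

step 0→1:
  ẍ = (ẋ'−ẋ)/dt = (-0.760469113−-0.896617035)/0.044002 = 3.094130
  θ̈ = (θ̇'−θ̇)/dt = (0.297839387−0.545926059)/0.044002 = -5.638077
  sinθ=-0.290673, cosθ=0.956822
  F = (M+m)·ẍ + m·l·cosθ·θ̈ − m·l·sinθ·θ̇² = 4.921121 + -1.765657 − -0.028354 = 3.183819
step 1→2:
  ẍ = (ẋ'−ẋ)/dt = (-1.179775253−-0.760469113)/0.044002 = -9.529252
  θ̈ = (θ̇'−θ̇)/dt = (0.577702429−0.297839387)/0.044002 = 6.360235
  sinθ=-0.267607, cosθ=0.963528
  F = (M+m)·ẍ + m·l·cosθ·θ̈ − m·l·sinθ·θ̇² = -15.155989 + 2.005771 − -0.007770 = -13.142448
step 2→3:
  ẍ = (ẋ'−ẋ)/dt = (-1.538823975−-1.179775253)/0.044002 = -8.159827
  θ̈ = (θ̇'−θ̇)/dt = (0.807733359−0.577702429)/0.044002 = 5.227738
  sinθ=-0.254957, cosθ=0.966952
  F = (M+m)·ẍ + m·l·cosθ·θ̈ − m·l·sinθ·θ̇² = -12.977961 + 1.654485 − -0.027850 = -11.295626
step 3→4:
  ẍ = (ẋ'−ẋ)/dt = (-1.116813178−-1.538823975)/0.044002 = 9.590719
  θ̈ = (θ̇'−θ̇)/dt = (0.312923285−0.807733359)/0.044002 = -11.245172
  sinθ=-0.230297, cosθ=0.973120
  F = (M+m)·ẍ + m·l·cosθ·θ̈ − m·l·sinθ·θ̇² = 15.253750 + -3.581596 − -0.049178 = 11.721332
step 4→5:
  ẍ = (ẋ'−ẋ)/dt = (-1.518954614−-1.116813178)/0.044002 = -9.139163
  θ̈ = (θ̇'−θ̇)/dt = (0.613601031−0.312923285)/0.044002 = 6.833275
  sinθ=-0.195572, cosθ=0.980689
  F = (M+m)·ẍ + m·l·cosθ·θ̈ − m·l·sinθ·θ̇² = -14.535564 + 2.193331 − -0.006268 = -12.335965
step 5→6:
  ẍ = (ẋ'−ẋ)/dt = (-1.764088835−-1.518954614)/0.044002 = -5.570979
  θ̈ = (θ̇'−θ̇)/dt = (0.771192354−0.613601031)/0.044002 = 3.581458
  sinθ=-0.182051, cosθ=0.983289
  F = (M+m)·ẍ + m·l·cosθ·θ̈ − m·l·sinθ·θ̇² = -8.860475 + 1.152617 − -0.022434 = -7.685424
step 6→7:
  ẍ = (ẋ'−ẋ)/dt = (-1.307457255−-1.764088835)/0.044002 = 10.377519
  θ̈ = (θ̇'−θ̇)/dt = (0.268523707−0.771192354)/0.044002 = -11.423768
  sinθ=-0.155439, cosθ=0.987845
  F = (M+m)·ẍ + m·l·cosθ·θ̈ − m·l·sinθ·θ̇² = 16.505132 + -3.693536 − -0.030257 = 12.841854
step 7→8:
  ẍ = (ẋ'−ẋ)/dt = (-1.459340921−-1.307457255)/0.044002 = -3.451745
  θ̈ = (θ̇'−θ̇)/dt = (0.363746680−0.268523707)/0.044002 = 2.164060
  sinθ=-0.121835, cosθ=0.992550
  F = (M+m)·ẍ + m·l·cosθ·θ̈ − m·l·sinθ·θ̇² = -5.489896 + 0.703017 − -0.002875 = -4.784004

F_0 = 3.183819 N
F_1 = -13.142448 N
F_2 = -11.295626 N
F_3 = 11.721332 N
F_4 = -12.335965 N
F_5 = -7.685424 N
F_6 = 12.841854 N
F_7 = -4.784004 N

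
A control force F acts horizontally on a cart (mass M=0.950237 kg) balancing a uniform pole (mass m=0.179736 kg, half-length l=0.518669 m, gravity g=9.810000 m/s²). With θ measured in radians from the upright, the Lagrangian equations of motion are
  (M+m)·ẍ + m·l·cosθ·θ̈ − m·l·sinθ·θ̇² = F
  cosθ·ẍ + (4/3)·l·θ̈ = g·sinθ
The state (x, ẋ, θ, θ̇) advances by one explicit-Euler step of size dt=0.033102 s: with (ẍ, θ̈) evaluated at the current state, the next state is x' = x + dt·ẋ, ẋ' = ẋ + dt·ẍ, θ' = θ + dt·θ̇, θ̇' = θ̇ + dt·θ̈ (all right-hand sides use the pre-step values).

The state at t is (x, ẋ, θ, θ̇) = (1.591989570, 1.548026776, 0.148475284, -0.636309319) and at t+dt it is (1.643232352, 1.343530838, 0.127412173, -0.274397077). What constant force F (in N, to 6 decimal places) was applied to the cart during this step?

ẍ = (ẋ'−ẋ)/dt = (1.343530838−1.548026776)/0.033102 = -6.177752
θ̈ = (θ̇'−θ̇)/dt = (-0.274397077−-0.636309319)/0.033102 = 10.933244
sinθ=0.147930, cosθ=0.988998
F = (M+m)·ẍ + m·l·cosθ·θ̈ − m·l·sinθ·θ̇² = -6.980693 + 1.008021 − 0.005584 = -5.978255

F = -5.978255 N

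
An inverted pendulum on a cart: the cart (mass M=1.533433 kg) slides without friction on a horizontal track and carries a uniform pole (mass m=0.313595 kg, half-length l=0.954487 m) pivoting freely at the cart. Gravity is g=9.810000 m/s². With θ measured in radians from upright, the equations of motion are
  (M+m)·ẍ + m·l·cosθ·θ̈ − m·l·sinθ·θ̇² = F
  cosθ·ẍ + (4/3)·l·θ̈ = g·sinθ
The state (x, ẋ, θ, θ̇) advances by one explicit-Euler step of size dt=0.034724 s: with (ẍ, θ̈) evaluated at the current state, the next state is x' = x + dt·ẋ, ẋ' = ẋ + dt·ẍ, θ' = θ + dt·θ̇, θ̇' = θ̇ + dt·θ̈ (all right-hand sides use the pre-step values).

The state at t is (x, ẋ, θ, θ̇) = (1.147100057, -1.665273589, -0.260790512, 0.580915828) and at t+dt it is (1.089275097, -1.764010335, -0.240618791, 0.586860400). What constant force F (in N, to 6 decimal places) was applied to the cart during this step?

ẍ = (ẋ'−ẋ)/dt = (-1.764010335−-1.665273589)/0.034724 = -2.843473
θ̈ = (θ̇'−θ̇)/dt = (0.586860400−0.580915828)/0.034724 = 0.171195
sinθ=-0.257844, cosθ=0.966186
F = (M+m)·ẍ + m·l·cosθ·θ̈ − m·l·sinθ·θ̇² = -5.251974 + 0.049510 − -0.026045 = -5.176419

F = -5.176419 N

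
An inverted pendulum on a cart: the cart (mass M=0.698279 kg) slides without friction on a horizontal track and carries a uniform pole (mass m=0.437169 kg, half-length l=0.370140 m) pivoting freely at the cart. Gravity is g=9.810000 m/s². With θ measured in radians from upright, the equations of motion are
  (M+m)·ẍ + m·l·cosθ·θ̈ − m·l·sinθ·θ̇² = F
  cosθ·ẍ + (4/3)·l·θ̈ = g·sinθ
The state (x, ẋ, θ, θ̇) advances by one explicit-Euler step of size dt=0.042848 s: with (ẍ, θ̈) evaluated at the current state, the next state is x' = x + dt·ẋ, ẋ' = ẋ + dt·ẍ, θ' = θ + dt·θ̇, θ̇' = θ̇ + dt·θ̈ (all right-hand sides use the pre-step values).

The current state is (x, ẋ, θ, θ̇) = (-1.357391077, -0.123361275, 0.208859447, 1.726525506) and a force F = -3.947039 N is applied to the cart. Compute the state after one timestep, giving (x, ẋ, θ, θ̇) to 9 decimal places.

sinθ=0.207344268, cosθ=0.978268038
temp = (F + m·l·θ̇²·sinθ)/(M+m) = (-3.947039 + 0.100012299)/1.135448 = -3.388113503
θ̈ = (g·sinθ − cosθ·temp)/(l·(4/3 − m·cos²θ/(M+m))) = 14.976178448
ẍ = temp − m·l·θ̈·cosθ/(M+m) = -5.476000550
Euler: x'=-1.357391077+0.042848·-0.123361275=-1.362676861, ẋ'=-0.123361275+0.042848·-5.476000550=-0.357996947
       θ'=0.208859447+0.042848·1.726525506=0.282837612, θ̇'=1.726525506+0.042848·14.976178448=2.368224800

(-1.362676861, -0.357996947, 0.282837612, 2.368224800)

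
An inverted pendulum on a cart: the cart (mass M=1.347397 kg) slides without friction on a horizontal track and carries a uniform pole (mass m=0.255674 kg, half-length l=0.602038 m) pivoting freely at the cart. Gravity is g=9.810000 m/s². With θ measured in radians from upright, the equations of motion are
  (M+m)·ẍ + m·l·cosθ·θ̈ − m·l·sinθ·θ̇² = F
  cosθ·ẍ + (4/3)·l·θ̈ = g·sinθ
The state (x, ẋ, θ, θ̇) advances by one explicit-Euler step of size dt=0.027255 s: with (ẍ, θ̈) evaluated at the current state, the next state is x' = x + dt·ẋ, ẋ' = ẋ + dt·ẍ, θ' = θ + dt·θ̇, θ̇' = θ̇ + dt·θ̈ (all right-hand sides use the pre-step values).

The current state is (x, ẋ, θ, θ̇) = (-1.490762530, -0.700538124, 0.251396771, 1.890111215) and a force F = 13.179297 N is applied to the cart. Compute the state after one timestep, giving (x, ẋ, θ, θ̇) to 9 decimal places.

(-1.509855697, -0.454204694, 0.302911752, 1.675739863)

sinθ=0.248757066, cosθ=0.968565910
temp = (F + m·l·θ̇²·sinθ)/(M+m) = (13.179297 + 0.136791973)/1.603071 = 8.306612105
θ̈ = (g·sinθ − cosθ·temp)/(l·(4/3 − m·cos²θ/(M+m))) = -7.865395418
ẍ = temp − m·l·θ̈·cosθ/(M+m) = 9.038100521
Euler: x'=-1.490762530+0.027255·-0.700538124=-1.509855697, ẋ'=-0.700538124+0.027255·9.038100521=-0.454204694
       θ'=0.251396771+0.027255·1.890111215=0.302911752, θ̇'=1.890111215+0.027255·-7.865395418=1.675739863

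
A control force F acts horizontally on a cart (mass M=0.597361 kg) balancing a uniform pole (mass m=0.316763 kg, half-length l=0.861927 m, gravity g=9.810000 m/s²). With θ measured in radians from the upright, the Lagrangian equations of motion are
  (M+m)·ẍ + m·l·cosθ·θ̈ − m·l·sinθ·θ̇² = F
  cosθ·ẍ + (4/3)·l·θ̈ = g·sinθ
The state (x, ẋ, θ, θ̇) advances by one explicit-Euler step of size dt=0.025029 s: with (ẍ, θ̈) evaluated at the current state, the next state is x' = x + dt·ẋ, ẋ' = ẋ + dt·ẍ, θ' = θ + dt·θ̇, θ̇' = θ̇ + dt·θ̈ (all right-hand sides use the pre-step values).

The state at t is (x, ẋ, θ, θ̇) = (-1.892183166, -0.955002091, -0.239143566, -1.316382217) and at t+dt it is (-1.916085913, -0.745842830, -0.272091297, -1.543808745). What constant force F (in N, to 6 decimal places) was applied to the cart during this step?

F = 5.340847 N

ẍ = (ẋ'−ẋ)/dt = (-0.745842830−-0.955002091)/0.025029 = 8.356677
θ̈ = (θ̇'−θ̇)/dt = (-1.543808745−-1.316382217)/0.025029 = -9.086521
sinθ=-0.236871, cosθ=0.971541
F = (M+m)·ẍ + m·l·cosθ·θ̈ − m·l·sinθ·θ̇² = 7.639039 + -2.410259 − -0.112068 = 5.340847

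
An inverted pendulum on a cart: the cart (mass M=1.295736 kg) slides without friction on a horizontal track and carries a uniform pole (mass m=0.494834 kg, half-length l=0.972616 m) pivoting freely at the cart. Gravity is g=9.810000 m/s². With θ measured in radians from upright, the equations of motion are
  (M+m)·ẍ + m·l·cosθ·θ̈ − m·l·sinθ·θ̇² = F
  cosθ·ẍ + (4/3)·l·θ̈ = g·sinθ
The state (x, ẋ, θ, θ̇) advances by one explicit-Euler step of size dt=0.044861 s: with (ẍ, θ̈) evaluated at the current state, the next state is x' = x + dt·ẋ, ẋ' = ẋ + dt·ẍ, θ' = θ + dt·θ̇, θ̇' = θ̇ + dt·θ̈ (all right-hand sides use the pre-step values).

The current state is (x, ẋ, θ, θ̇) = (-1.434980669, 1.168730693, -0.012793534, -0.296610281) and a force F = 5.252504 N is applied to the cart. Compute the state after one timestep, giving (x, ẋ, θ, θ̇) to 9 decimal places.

(-1.382550241, 1.336181703, -0.026099768, -0.430065375)

sinθ=-0.012793185, cosθ=0.999918164
temp = (F + m·l·θ̇²·sinθ)/(M+m) = (5.252504 + -0.000541692)/1.790570 = 2.933123144
θ̈ = (g·sinθ − cosθ·temp)/(l·(4/3 − m·cos²θ/(M+m))) = -2.974857769
ẍ = temp − m·l·θ̈·cosθ/(M+m) = 3.732663340
Euler: x'=-1.434980669+0.044861·1.168730693=-1.382550241, ẋ'=1.168730693+0.044861·3.732663340=1.336181703
       θ'=-0.012793534+0.044861·-0.296610281=-0.026099768, θ̇'=-0.296610281+0.044861·-2.974857769=-0.430065375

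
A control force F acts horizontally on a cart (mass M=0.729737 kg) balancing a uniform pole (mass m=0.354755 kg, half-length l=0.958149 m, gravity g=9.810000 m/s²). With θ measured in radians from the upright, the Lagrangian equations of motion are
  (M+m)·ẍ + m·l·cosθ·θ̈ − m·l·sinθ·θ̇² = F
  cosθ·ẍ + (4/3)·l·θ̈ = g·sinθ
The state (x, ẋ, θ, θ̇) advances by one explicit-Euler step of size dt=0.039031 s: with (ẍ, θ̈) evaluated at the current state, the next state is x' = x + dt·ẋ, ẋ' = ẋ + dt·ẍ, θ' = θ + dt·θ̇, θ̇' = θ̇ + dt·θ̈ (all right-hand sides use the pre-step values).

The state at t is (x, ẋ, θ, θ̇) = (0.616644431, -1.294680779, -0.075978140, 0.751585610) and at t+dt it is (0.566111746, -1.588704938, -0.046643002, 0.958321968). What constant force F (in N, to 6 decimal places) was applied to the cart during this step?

ẍ = (ẋ'−ẋ)/dt = (-1.588704938−-1.294680779)/0.039031 = -7.533093
θ̈ = (θ̇'−θ̇)/dt = (0.958321968−0.751585610)/0.039031 = 5.296722
sinθ=-0.075905, cosθ=0.997115
F = (M+m)·ẍ + m·l·cosθ·θ̈ − m·l·sinθ·θ̇² = -8.169579 + 1.795205 − -0.014574 = -6.359800

F = -6.359800 N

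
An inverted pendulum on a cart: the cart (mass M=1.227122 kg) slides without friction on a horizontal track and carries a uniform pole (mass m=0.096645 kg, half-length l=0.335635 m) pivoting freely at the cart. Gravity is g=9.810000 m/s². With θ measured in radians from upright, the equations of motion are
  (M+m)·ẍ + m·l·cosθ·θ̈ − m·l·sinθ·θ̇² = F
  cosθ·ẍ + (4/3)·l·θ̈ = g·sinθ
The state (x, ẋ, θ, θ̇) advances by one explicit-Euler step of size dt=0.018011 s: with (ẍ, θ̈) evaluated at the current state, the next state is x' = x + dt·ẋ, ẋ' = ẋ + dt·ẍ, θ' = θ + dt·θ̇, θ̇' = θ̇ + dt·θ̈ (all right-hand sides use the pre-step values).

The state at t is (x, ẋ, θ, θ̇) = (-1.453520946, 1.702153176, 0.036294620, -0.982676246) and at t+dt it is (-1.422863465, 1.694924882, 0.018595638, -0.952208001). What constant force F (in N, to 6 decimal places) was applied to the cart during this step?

ẍ = (ẋ'−ẋ)/dt = (1.694924882−1.702153176)/0.018011 = -0.401327
θ̈ = (θ̇'−θ̇)/dt = (-0.952208001−-0.982676246)/0.018011 = 1.691647
sinθ=0.036287, cosθ=0.999341
F = (M+m)·ẍ + m·l·cosθ·θ̈ − m·l·sinθ·θ̇² = -0.531263 + 0.054837 − 0.001137 = -0.477563

F = -0.477563 N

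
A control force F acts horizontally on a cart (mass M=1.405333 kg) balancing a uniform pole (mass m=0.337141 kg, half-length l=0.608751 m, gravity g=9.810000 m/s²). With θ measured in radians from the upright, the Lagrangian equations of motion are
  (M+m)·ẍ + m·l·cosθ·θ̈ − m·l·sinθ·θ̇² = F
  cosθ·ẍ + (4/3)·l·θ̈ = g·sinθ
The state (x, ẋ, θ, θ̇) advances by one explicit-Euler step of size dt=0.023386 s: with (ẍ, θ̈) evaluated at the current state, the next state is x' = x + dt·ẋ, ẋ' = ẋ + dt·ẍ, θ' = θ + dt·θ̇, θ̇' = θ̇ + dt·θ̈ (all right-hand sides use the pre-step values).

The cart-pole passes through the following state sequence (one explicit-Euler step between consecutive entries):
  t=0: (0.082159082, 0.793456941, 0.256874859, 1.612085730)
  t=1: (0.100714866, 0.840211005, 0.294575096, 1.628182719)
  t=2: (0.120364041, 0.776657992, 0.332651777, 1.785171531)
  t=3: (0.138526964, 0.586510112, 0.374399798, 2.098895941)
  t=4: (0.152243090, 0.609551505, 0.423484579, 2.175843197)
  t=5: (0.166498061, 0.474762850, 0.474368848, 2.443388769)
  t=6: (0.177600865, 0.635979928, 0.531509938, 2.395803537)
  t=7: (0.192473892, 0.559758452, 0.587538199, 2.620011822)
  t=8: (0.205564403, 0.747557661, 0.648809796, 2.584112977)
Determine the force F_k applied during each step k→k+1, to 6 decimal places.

step 0→1:
  ẍ = (ẋ'−ẋ)/dt = (0.840211005−0.793456941)/0.023386 = 1.999233
  θ̈ = (θ̇'−θ̇)/dt = (1.628182719−1.612085730)/0.023386 = 0.688317
  sinθ=0.254059, cosθ=0.967189
  F = (M+m)·ẍ + m·l·cosθ·θ̈ − m·l·sinθ·θ̇² = 3.483612 + 0.136632 − 0.135507 = 3.484736
step 1→2:
  ẍ = (ẋ'−ẋ)/dt = (0.776657992−0.840211005)/0.023386 = -2.717567
  θ̈ = (θ̇'−θ̇)/dt = (1.785171531−1.628182719)/0.023386 = 6.712940
  sinθ=0.290333, cosθ=0.956926
  F = (M+m)·ẍ + m·l·cosθ·θ̈ − m·l·sinθ·θ̇² = -4.735289 + 1.318385 − 0.157963 = -3.574867
step 2→3:
  ẍ = (ẋ'−ẋ)/dt = (0.586510112−0.776657992)/0.023386 = -8.130842
  θ̈ = (θ̇'−θ̇)/dt = (2.098895941−1.785171531)/0.023386 = 13.415052
  sinθ=0.326551, cosθ=0.945180
  F = (M+m)·ẍ + m·l·cosθ·θ̈ − m·l·sinθ·θ̇² = -14.167781 + 2.602304 − 0.213581 = -11.779058
step 3→4:
  ẍ = (ẋ'−ẋ)/dt = (0.609551505−0.586510112)/0.023386 = 0.985264
  θ̈ = (θ̇'−θ̇)/dt = (2.175843197−2.098895941)/0.023386 = 3.290313
  sinθ=0.365714, cosθ=0.930727
  F = (M+m)·ẍ + m·l·cosθ·θ̈ − m·l·sinθ·θ̇² = 1.716798 + 0.628508 − 0.330655 = 2.014651
step 4→5:
  ẍ = (ẋ'−ẋ)/dt = (0.474762850−0.609551505)/0.023386 = -5.763647
  θ̈ = (θ̇'−θ̇)/dt = (2.443388769−2.175843197)/0.023386 = 11.440416
  sinθ=0.410940, cosθ=0.911663
  F = (M+m)·ẍ + m·l·cosθ·θ̈ − m·l·sinθ·θ̇² = -10.043005 + 2.140559 − 0.399286 = -8.301733
step 5→6:
  ẍ = (ẋ'−ẋ)/dt = (0.635979928−0.474762850)/0.023386 = 6.893743
  θ̈ = (θ̇'−θ̇)/dt = (2.395803537−2.443388769)/0.023386 = -2.034774
  sinθ=0.456777, cosθ=0.889581
  F = (M+m)·ẍ + m·l·cosθ·θ̈ − m·l·sinθ·θ̇² = 12.012168 + -0.371495 − 0.559681 = 11.080992
step 6→7:
  ẍ = (ẋ'−ẋ)/dt = (0.559758452−0.635979928)/0.023386 = -3.259278
  θ̈ = (θ̇'−θ̇)/dt = (2.620011822−2.395803537)/0.023386 = 9.587287
  sinθ=0.506836, cosθ=0.862043
  F = (M+m)·ẍ + m·l·cosθ·θ̈ − m·l·sinθ·θ̇² = -5.679207 + 1.696195 − 0.597064 = -4.580076
step 7→8:
  ẍ = (ẋ'−ẋ)/dt = (0.747557661−0.559758452)/0.023386 = 8.030412
  θ̈ = (θ̇'−θ̇)/dt = (2.584112977−2.620011822)/0.023386 = -1.535057
  sinθ=0.554314, cosθ=0.832308
  F = (M+m)·ẍ + m·l·cosθ·θ̈ − m·l·sinθ·θ̇² = 13.992784 + -0.262216 − 0.780932 = 12.949635

F_0 = 3.484736 N
F_1 = -3.574867 N
F_2 = -11.779058 N
F_3 = 2.014651 N
F_4 = -8.301733 N
F_5 = 11.080992 N
F_6 = -4.580076 N
F_7 = 12.949635 N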